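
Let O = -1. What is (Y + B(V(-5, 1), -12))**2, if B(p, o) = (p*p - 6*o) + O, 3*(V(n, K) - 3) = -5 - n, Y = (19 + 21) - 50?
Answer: 4900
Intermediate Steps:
Y = -10 (Y = 40 - 50 = -10)
V(n, K) = 4/3 - n/3 (V(n, K) = 3 + (-5 - n)/3 = 3 + (-5/3 - n/3) = 4/3 - n/3)
B(p, o) = -1 + p**2 - 6*o (B(p, o) = (p*p - 6*o) - 1 = (p**2 - 6*o) - 1 = -1 + p**2 - 6*o)
(Y + B(V(-5, 1), -12))**2 = (-10 + (-1 + (4/3 - 1/3*(-5))**2 - 6*(-12)))**2 = (-10 + (-1 + (4/3 + 5/3)**2 + 72))**2 = (-10 + (-1 + 3**2 + 72))**2 = (-10 + (-1 + 9 + 72))**2 = (-10 + 80)**2 = 70**2 = 4900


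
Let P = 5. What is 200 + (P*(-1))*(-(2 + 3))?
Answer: 225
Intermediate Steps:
200 + (P*(-1))*(-(2 + 3)) = 200 + (5*(-1))*(-(2 + 3)) = 200 - (-5)*5 = 200 - 5*(-5) = 200 + 25 = 225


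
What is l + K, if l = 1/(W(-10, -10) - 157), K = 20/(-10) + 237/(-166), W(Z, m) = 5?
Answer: -43327/12616 ≈ -3.4343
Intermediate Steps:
K = -569/166 (K = 20*(-1/10) + 237*(-1/166) = -2 - 237/166 = -569/166 ≈ -3.4277)
l = -1/152 (l = 1/(5 - 157) = 1/(-152) = -1/152 ≈ -0.0065789)
l + K = -1/152 - 569/166 = -43327/12616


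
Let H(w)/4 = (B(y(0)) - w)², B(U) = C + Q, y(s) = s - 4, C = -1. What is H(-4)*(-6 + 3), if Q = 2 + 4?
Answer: -972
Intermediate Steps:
Q = 6
y(s) = -4 + s
B(U) = 5 (B(U) = -1 + 6 = 5)
H(w) = 4*(5 - w)²
H(-4)*(-6 + 3) = (4*(-5 - 4)²)*(-6 + 3) = (4*(-9)²)*(-3) = (4*81)*(-3) = 324*(-3) = -972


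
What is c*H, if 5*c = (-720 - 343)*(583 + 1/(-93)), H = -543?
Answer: 10431705854/155 ≈ 6.7301e+7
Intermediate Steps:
c = -57633734/465 (c = ((-720 - 343)*(583 + 1/(-93)))/5 = (-1063*(583 - 1/93))/5 = (-1063*54218/93)/5 = (⅕)*(-57633734/93) = -57633734/465 ≈ -1.2394e+5)
c*H = -57633734/465*(-543) = 10431705854/155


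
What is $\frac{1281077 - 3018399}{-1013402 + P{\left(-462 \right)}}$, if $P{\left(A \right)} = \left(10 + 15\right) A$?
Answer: $\frac{868661}{512476} \approx 1.695$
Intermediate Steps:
$P{\left(A \right)} = 25 A$
$\frac{1281077 - 3018399}{-1013402 + P{\left(-462 \right)}} = \frac{1281077 - 3018399}{-1013402 + 25 \left(-462\right)} = - \frac{1737322}{-1013402 - 11550} = - \frac{1737322}{-1024952} = \left(-1737322\right) \left(- \frac{1}{1024952}\right) = \frac{868661}{512476}$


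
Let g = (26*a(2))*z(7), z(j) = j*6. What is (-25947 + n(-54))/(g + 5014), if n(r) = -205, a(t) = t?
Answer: -13076/3599 ≈ -3.6332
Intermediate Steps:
z(j) = 6*j
g = 2184 (g = (26*2)*(6*7) = 52*42 = 2184)
(-25947 + n(-54))/(g + 5014) = (-25947 - 205)/(2184 + 5014) = -26152/7198 = -26152*1/7198 = -13076/3599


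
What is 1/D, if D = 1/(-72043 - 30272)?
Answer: -102315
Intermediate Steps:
D = -1/102315 (D = 1/(-102315) = -1/102315 ≈ -9.7737e-6)
1/D = 1/(-1/102315) = -102315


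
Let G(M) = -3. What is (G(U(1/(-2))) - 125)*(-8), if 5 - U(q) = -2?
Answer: 1024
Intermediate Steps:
U(q) = 7 (U(q) = 5 - 1*(-2) = 5 + 2 = 7)
(G(U(1/(-2))) - 125)*(-8) = (-3 - 125)*(-8) = -128*(-8) = 1024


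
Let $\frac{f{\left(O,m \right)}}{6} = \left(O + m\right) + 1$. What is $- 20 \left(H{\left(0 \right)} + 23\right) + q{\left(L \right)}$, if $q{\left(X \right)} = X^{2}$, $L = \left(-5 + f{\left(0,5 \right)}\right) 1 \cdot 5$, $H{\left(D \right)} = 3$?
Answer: $23505$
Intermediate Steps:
$f{\left(O,m \right)} = 6 + 6 O + 6 m$ ($f{\left(O,m \right)} = 6 \left(\left(O + m\right) + 1\right) = 6 \left(1 + O + m\right) = 6 + 6 O + 6 m$)
$L = 155$ ($L = \left(-5 + \left(6 + 6 \cdot 0 + 6 \cdot 5\right)\right) 1 \cdot 5 = \left(-5 + \left(6 + 0 + 30\right)\right) 5 = \left(-5 + 36\right) 5 = 31 \cdot 5 = 155$)
$- 20 \left(H{\left(0 \right)} + 23\right) + q{\left(L \right)} = - 20 \left(3 + 23\right) + 155^{2} = \left(-20\right) 26 + 24025 = -520 + 24025 = 23505$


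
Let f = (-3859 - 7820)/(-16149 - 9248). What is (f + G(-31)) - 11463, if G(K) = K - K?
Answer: -291114132/25397 ≈ -11463.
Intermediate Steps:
G(K) = 0
f = 11679/25397 (f = -11679/(-25397) = -11679*(-1/25397) = 11679/25397 ≈ 0.45986)
(f + G(-31)) - 11463 = (11679/25397 + 0) - 11463 = 11679/25397 - 11463 = -291114132/25397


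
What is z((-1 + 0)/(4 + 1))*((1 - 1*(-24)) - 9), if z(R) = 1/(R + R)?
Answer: -40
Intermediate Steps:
z(R) = 1/(2*R)
z((-1 + 0)/(4 + 1))*((1 - 1*(-24)) - 9) = (1/(2*(((-1 + 0)/(4 + 1)))))*((1 - 1*(-24)) - 9) = (1/(2*((-1/5))))*((1 + 24) - 9) = (1/(2*((-1*1/5))))*(25 - 9) = (1/(2*(-1/5)))*16 = ((1/2)*(-5))*16 = -5/2*16 = -40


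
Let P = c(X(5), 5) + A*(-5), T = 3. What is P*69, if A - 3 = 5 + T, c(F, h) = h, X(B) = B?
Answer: -3450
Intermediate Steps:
A = 11 (A = 3 + (5 + 3) = 3 + 8 = 11)
P = -50 (P = 5 + 11*(-5) = 5 - 55 = -50)
P*69 = -50*69 = -3450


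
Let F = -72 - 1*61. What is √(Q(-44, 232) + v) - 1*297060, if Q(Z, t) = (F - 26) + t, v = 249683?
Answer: -297060 + 2*√62439 ≈ -2.9656e+5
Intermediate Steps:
F = -133 (F = -72 - 61 = -133)
Q(Z, t) = -159 + t (Q(Z, t) = (-133 - 26) + t = -159 + t)
√(Q(-44, 232) + v) - 1*297060 = √((-159 + 232) + 249683) - 1*297060 = √(73 + 249683) - 297060 = √249756 - 297060 = 2*√62439 - 297060 = -297060 + 2*√62439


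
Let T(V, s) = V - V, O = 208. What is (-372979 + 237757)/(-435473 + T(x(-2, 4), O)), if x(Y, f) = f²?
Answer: 186/599 ≈ 0.31052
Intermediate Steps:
T(V, s) = 0
(-372979 + 237757)/(-435473 + T(x(-2, 4), O)) = (-372979 + 237757)/(-435473 + 0) = -135222/(-435473) = -135222*(-1/435473) = 186/599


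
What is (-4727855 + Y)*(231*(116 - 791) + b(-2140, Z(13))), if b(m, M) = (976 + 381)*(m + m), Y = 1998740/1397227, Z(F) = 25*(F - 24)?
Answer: 39396736431597755325/1397227 ≈ 2.8196e+13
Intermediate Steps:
Z(F) = -600 + 25*F (Z(F) = 25*(-24 + F) = -600 + 25*F)
Y = 1998740/1397227 (Y = 1998740*(1/1397227) = 1998740/1397227 ≈ 1.4305)
b(m, M) = 2714*m (b(m, M) = 1357*(2*m) = 2714*m)
(-4727855 + Y)*(231*(116 - 791) + b(-2140, Z(13))) = (-4727855 + 1998740/1397227)*(231*(116 - 791) + 2714*(-2140)) = -6605884659345*(231*(-675) - 5807960)/1397227 = -6605884659345*(-155925 - 5807960)/1397227 = -6605884659345/1397227*(-5963885) = 39396736431597755325/1397227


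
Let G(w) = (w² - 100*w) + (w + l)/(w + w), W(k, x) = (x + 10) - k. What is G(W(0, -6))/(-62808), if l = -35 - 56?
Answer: 1053/167488 ≈ 0.0062870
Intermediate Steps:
W(k, x) = 10 + x - k (W(k, x) = (10 + x) - k = 10 + x - k)
l = -91
G(w) = w² - 100*w + (-91 + w)/(2*w) (G(w) = (w² - 100*w) + (w - 91)/(w + w) = (w² - 100*w) + (-91 + w)/((2*w)) = (w² - 100*w) + (-91 + w)*(1/(2*w)) = (w² - 100*w) + (-91 + w)/(2*w) = w² - 100*w + (-91 + w)/(2*w))
G(W(0, -6))/(-62808) = (½ + (10 - 6 - 1*0)² - 100*(10 - 6 - 1*0) - 91/(2*(10 - 6 - 1*0)))/(-62808) = (½ + (10 - 6 + 0)² - 100*(10 - 6 + 0) - 91/(2*(10 - 6 + 0)))*(-1/62808) = (½ + 4² - 100*4 - 91/2/4)*(-1/62808) = (½ + 16 - 400 - 91/2*¼)*(-1/62808) = (½ + 16 - 400 - 91/8)*(-1/62808) = -3159/8*(-1/62808) = 1053/167488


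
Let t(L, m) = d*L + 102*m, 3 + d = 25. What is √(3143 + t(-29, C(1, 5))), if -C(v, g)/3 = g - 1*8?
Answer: √3423 ≈ 58.506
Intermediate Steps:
d = 22 (d = -3 + 25 = 22)
C(v, g) = 24 - 3*g (C(v, g) = -3*(g - 1*8) = -3*(g - 8) = -3*(-8 + g) = 24 - 3*g)
t(L, m) = 22*L + 102*m
√(3143 + t(-29, C(1, 5))) = √(3143 + (22*(-29) + 102*(24 - 3*5))) = √(3143 + (-638 + 102*(24 - 15))) = √(3143 + (-638 + 102*9)) = √(3143 + (-638 + 918)) = √(3143 + 280) = √3423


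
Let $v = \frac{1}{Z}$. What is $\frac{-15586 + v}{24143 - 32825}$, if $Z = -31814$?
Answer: $\frac{165284335}{92069716} \approx 1.7952$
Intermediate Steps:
$v = - \frac{1}{31814}$ ($v = \frac{1}{-31814} = - \frac{1}{31814} \approx -3.1433 \cdot 10^{-5}$)
$\frac{-15586 + v}{24143 - 32825} = \frac{-15586 - \frac{1}{31814}}{24143 - 32825} = - \frac{495853005}{31814 \left(-8682\right)} = \left(- \frac{495853005}{31814}\right) \left(- \frac{1}{8682}\right) = \frac{165284335}{92069716}$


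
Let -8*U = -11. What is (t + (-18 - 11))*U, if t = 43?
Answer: 77/4 ≈ 19.250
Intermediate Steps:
U = 11/8 (U = -⅛*(-11) = 11/8 ≈ 1.3750)
(t + (-18 - 11))*U = (43 + (-18 - 11))*(11/8) = (43 - 29)*(11/8) = 14*(11/8) = 77/4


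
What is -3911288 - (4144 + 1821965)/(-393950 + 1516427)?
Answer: -1463444215495/374159 ≈ -3.9113e+6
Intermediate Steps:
-3911288 - (4144 + 1821965)/(-393950 + 1516427) = -3911288 - 1826109/1122477 = -3911288 - 1*608703/374159 = -3911288 - 608703/374159 = -1463444215495/374159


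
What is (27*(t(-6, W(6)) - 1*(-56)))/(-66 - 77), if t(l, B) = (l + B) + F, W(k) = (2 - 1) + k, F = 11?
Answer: -1836/143 ≈ -12.839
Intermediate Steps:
W(k) = 1 + k
t(l, B) = 11 + B + l (t(l, B) = (l + B) + 11 = (B + l) + 11 = 11 + B + l)
(27*(t(-6, W(6)) - 1*(-56)))/(-66 - 77) = (27*((11 + (1 + 6) - 6) - 1*(-56)))/(-66 - 77) = (27*((11 + 7 - 6) + 56))/(-143) = (27*(12 + 56))*(-1/143) = (27*68)*(-1/143) = 1836*(-1/143) = -1836/143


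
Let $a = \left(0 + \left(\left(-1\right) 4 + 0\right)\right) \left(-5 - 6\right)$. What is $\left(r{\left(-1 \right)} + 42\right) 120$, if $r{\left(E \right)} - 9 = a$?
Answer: $11400$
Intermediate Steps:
$a = 44$ ($a = \left(0 + \left(-4 + 0\right)\right) \left(-11\right) = \left(0 - 4\right) \left(-11\right) = \left(-4\right) \left(-11\right) = 44$)
$r{\left(E \right)} = 53$ ($r{\left(E \right)} = 9 + 44 = 53$)
$\left(r{\left(-1 \right)} + 42\right) 120 = \left(53 + 42\right) 120 = 95 \cdot 120 = 11400$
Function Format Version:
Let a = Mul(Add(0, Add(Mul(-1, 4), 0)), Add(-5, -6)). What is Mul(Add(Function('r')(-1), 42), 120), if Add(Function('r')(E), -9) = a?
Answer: 11400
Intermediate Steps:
a = 44 (a = Mul(Add(0, Add(-4, 0)), -11) = Mul(Add(0, -4), -11) = Mul(-4, -11) = 44)
Function('r')(E) = 53 (Function('r')(E) = Add(9, 44) = 53)
Mul(Add(Function('r')(-1), 42), 120) = Mul(Add(53, 42), 120) = Mul(95, 120) = 11400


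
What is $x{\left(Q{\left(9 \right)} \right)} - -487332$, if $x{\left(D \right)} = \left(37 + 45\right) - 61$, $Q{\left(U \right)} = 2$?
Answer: $487353$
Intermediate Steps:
$x{\left(D \right)} = 21$ ($x{\left(D \right)} = 82 - 61 = 21$)
$x{\left(Q{\left(9 \right)} \right)} - -487332 = 21 - -487332 = 21 + 487332 = 487353$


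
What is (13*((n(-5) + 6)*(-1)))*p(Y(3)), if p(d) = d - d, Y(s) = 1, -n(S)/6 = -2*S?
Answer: 0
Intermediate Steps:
n(S) = 12*S (n(S) = -(-12)*S = 12*S)
p(d) = 0
(13*((n(-5) + 6)*(-1)))*p(Y(3)) = (13*((12*(-5) + 6)*(-1)))*0 = (13*((-60 + 6)*(-1)))*0 = (13*(-54*(-1)))*0 = (13*54)*0 = 702*0 = 0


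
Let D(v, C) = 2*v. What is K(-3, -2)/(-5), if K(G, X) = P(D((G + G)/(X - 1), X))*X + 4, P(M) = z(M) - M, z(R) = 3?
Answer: -6/5 ≈ -1.2000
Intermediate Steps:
P(M) = 3 - M
K(G, X) = 4 + X*(3 - 4*G/(-1 + X)) (K(G, X) = (3 - 2*(G + G)/(X - 1))*X + 4 = (3 - 2*(2*G)/(-1 + X))*X + 4 = (3 - 2*2*G/(-1 + X))*X + 4 = (3 - 4*G/(-1 + X))*X + 4 = X*(3 - 4*G/(-1 + X)) + 4 = 4 + X*(3 - 4*G/(-1 + X)))
K(-3, -2)/(-5) = ((-4 - 2 + 3*(-2)² - 4*(-3)*(-2))/(-1 - 2))/(-5) = ((-4 - 2 + 3*4 - 24)/(-3))*(-⅕) = -(-4 - 2 + 12 - 24)/3*(-⅕) = -⅓*(-18)*(-⅕) = 6*(-⅕) = -6/5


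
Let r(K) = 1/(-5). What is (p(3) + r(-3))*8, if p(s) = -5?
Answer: -208/5 ≈ -41.600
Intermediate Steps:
r(K) = -1/5
(p(3) + r(-3))*8 = (-5 - 1/5)*8 = -26/5*8 = -208/5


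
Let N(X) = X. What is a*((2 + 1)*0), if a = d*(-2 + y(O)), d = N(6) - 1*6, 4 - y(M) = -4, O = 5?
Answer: 0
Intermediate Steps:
y(M) = 8 (y(M) = 4 - 1*(-4) = 4 + 4 = 8)
d = 0 (d = 6 - 1*6 = 6 - 6 = 0)
a = 0 (a = 0*(-2 + 8) = 0*6 = 0)
a*((2 + 1)*0) = 0*((2 + 1)*0) = 0*(3*0) = 0*0 = 0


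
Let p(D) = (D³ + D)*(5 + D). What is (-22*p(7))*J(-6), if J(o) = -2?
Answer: 184800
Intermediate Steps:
p(D) = (5 + D)*(D + D³) (p(D) = (D + D³)*(5 + D) = (5 + D)*(D + D³))
(-22*p(7))*J(-6) = -154*(5 + 7 + 7³ + 5*7²)*(-2) = -154*(5 + 7 + 343 + 5*49)*(-2) = -154*(5 + 7 + 343 + 245)*(-2) = -154*600*(-2) = -22*4200*(-2) = -92400*(-2) = 184800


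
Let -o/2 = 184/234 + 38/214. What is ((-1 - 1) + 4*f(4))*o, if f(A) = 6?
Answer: -530948/12519 ≈ -42.411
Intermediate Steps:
o = -24134/12519 (o = -2*(184/234 + 38/214) = -2*(184*(1/234) + 38*(1/214)) = -2*(92/117 + 19/107) = -2*12067/12519 = -24134/12519 ≈ -1.9278)
((-1 - 1) + 4*f(4))*o = ((-1 - 1) + 4*6)*(-24134/12519) = (-2 + 24)*(-24134/12519) = 22*(-24134/12519) = -530948/12519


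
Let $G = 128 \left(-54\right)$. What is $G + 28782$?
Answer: $21870$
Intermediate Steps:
$G = -6912$
$G + 28782 = -6912 + 28782 = 21870$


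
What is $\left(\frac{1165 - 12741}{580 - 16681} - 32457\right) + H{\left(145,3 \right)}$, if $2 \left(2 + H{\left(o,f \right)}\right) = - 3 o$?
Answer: $- \frac{1052225501}{32202} \approx -32676.0$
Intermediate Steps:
$H{\left(o,f \right)} = -2 - \frac{3 o}{2}$ ($H{\left(o,f \right)} = -2 + \frac{\left(-3\right) o}{2} = -2 - \frac{3 o}{2}$)
$\left(\frac{1165 - 12741}{580 - 16681} - 32457\right) + H{\left(145,3 \right)} = \left(\frac{1165 - 12741}{580 - 16681} - 32457\right) - \frac{439}{2} = \left(- \frac{11576}{-16101} - 32457\right) - \frac{439}{2} = \left(\left(-11576\right) \left(- \frac{1}{16101}\right) - 32457\right) - \frac{439}{2} = \left(\frac{11576}{16101} - 32457\right) - \frac{439}{2} = - \frac{522578581}{16101} - \frac{439}{2} = - \frac{1052225501}{32202}$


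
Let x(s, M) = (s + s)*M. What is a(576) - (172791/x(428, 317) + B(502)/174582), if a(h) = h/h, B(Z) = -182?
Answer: 8628181283/23686587432 ≈ 0.36426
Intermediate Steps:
a(h) = 1
x(s, M) = 2*M*s (x(s, M) = (2*s)*M = 2*M*s)
a(576) - (172791/x(428, 317) + B(502)/174582) = 1 - (172791/((2*317*428)) - 182/174582) = 1 - (172791/271352 - 182*1/174582) = 1 - (172791*(1/271352) - 91/87291) = 1 - (172791/271352 - 91/87291) = 1 - 1*15058406149/23686587432 = 1 - 15058406149/23686587432 = 8628181283/23686587432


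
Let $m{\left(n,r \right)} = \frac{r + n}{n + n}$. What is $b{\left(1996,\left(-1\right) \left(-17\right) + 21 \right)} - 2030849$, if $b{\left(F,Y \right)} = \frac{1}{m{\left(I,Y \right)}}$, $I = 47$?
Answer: $- \frac{172622071}{85} \approx -2.0308 \cdot 10^{6}$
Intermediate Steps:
$m{\left(n,r \right)} = \frac{n + r}{2 n}$
$b{\left(F,Y \right)} = \frac{1}{\frac{1}{2} + \frac{Y}{94}}$ ($b{\left(F,Y \right)} = \frac{1}{\frac{1}{2} \cdot \frac{1}{47} \left(47 + Y\right)} = \frac{1}{\frac{1}{2} + \frac{Y}{94}}$)
$b{\left(1996,\left(-1\right) \left(-17\right) + 21 \right)} - 2030849 = \frac{94}{47 + \left(\left(-1\right) \left(-17\right) + 21\right)} - 2030849 = \frac{94}{47 + \left(17 + 21\right)} - 2030849 = \frac{94}{47 + 38} - 2030849 = \frac{94}{85} - 2030849 = - \frac{172622071}{85}$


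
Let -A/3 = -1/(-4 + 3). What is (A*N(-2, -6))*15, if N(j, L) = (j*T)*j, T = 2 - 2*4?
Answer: 1080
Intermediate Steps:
T = -6 (T = 2 - 8 = -6)
N(j, L) = -6*j² (N(j, L) = (j*(-6))*j = (-6*j)*j = -6*j²)
A = -3 (A = -(-3)/(-4 + 3) = -(-3)/(-1) = -(-3)*(-1) = -3*1 = -3)
(A*N(-2, -6))*15 = -(-18)*(-2)²*15 = -(-18)*4*15 = -3*(-24)*15 = 72*15 = 1080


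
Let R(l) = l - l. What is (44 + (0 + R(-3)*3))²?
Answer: 1936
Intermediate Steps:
R(l) = 0
(44 + (0 + R(-3)*3))² = (44 + (0 + 0*3))² = (44 + (0 + 0))² = (44 + 0)² = 44² = 1936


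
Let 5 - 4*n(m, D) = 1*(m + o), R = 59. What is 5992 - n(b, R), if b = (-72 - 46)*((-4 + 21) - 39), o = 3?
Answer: 13281/2 ≈ 6640.5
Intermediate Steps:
b = 2596 (b = -118*(17 - 39) = -118*(-22) = 2596)
n(m, D) = ½ - m/4 (n(m, D) = 5/4 - (m + 3)/4 = 5/4 - (3 + m)/4 = 5/4 + (-¾ - m/4) = ½ - m/4)
5992 - n(b, R) = 5992 - (½ - ¼*2596) = 5992 - (½ - 649) = 5992 - 1*(-1297/2) = 5992 + 1297/2 = 13281/2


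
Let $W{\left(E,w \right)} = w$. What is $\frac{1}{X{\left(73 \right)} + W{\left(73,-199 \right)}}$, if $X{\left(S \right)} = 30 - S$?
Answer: $- \frac{1}{242} \approx -0.0041322$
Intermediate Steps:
$\frac{1}{X{\left(73 \right)} + W{\left(73,-199 \right)}} = \frac{1}{\left(30 - 73\right) - 199} = \frac{1}{-43 - 199} = \frac{1}{-242} = - \frac{1}{242}$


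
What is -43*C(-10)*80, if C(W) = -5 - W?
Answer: -17200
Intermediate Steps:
-43*C(-10)*80 = -43*(-5 - 1*(-10))*80 = -43*(-5 + 10)*80 = -43*5*80 = -215*80 = -17200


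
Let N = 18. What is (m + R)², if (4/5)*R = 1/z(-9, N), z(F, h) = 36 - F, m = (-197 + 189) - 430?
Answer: 248598289/1296 ≈ 1.9182e+5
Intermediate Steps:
m = -438 (m = -8 - 430 = -438)
R = 1/36 (R = 5/(4*(36 - 1*(-9))) = 5/(4*(36 + 9)) = (5/4)/45 = (5/4)*(1/45) = 1/36 ≈ 0.027778)
(m + R)² = (-438 + 1/36)² = (-15767/36)² = 248598289/1296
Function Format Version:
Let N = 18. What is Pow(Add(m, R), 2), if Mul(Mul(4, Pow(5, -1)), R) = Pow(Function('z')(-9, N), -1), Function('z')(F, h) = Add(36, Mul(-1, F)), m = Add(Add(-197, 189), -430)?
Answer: Rational(248598289, 1296) ≈ 1.9182e+5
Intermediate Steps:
m = -438 (m = Add(-8, -430) = -438)
R = Rational(1, 36) (R = Mul(Rational(5, 4), Pow(Add(36, Mul(-1, -9)), -1)) = Mul(Rational(5, 4), Pow(Add(36, 9), -1)) = Mul(Rational(5, 4), Pow(45, -1)) = Mul(Rational(5, 4), Rational(1, 45)) = Rational(1, 36) ≈ 0.027778)
Pow(Add(m, R), 2) = Pow(Add(-438, Rational(1, 36)), 2) = Pow(Rational(-15767, 36), 2) = Rational(248598289, 1296)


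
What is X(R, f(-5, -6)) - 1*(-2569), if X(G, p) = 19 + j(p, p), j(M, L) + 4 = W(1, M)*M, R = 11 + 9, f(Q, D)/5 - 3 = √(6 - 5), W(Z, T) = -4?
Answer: 2504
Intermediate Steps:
f(Q, D) = 20 (f(Q, D) = 15 + 5*√(6 - 5) = 15 + 5*√1 = 15 + 5*1 = 15 + 5 = 20)
R = 20
j(M, L) = -4 - 4*M
X(G, p) = 15 - 4*p (X(G, p) = 19 + (-4 - 4*p) = 15 - 4*p)
X(R, f(-5, -6)) - 1*(-2569) = (15 - 4*20) - 1*(-2569) = (15 - 80) + 2569 = -65 + 2569 = 2504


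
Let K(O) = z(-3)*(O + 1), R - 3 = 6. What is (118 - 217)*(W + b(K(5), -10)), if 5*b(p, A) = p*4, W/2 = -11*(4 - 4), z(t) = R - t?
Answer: -28512/5 ≈ -5702.4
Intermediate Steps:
R = 9 (R = 3 + 6 = 9)
z(t) = 9 - t
W = 0 (W = 2*(-11*(4 - 4)) = 2*(-11*0) = 2*0 = 0)
K(O) = 12 + 12*O (K(O) = (9 - 1*(-3))*(O + 1) = (9 + 3)*(1 + O) = 12*(1 + O) = 12 + 12*O)
b(p, A) = 4*p/5 (b(p, A) = (p*4)/5 = (4*p)/5 = 4*p/5)
(118 - 217)*(W + b(K(5), -10)) = (118 - 217)*(0 + 4*(12 + 12*5)/5) = -99*(0 + 4*(12 + 60)/5) = -99*(0 + (⅘)*72) = -99*(0 + 288/5) = -99*288/5 = -28512/5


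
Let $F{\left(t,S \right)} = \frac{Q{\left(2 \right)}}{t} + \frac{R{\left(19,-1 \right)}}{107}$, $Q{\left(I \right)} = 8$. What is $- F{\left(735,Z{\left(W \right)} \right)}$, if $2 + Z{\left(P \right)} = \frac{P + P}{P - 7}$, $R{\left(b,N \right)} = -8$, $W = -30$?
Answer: $\frac{5024}{78645} \approx 0.063882$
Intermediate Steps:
$Z{\left(P \right)} = -2 + \frac{2 P}{-7 + P}$ ($Z{\left(P \right)} = -2 + \frac{P + P}{P - 7} = -2 + \frac{2 P}{-7 + P}$)
$F{\left(t,S \right)} = - \frac{8}{107} + \frac{8}{t}$ ($F{\left(t,S \right)} = \frac{8}{t} - \frac{8}{107} = - \frac{8}{107} + \frac{8}{t}$)
$- F{\left(735,Z{\left(W \right)} \right)} = - (- \frac{8}{107} + \frac{8}{735}) = \left(-1\right) \left(- \frac{5024}{78645}\right) = \frac{5024}{78645}$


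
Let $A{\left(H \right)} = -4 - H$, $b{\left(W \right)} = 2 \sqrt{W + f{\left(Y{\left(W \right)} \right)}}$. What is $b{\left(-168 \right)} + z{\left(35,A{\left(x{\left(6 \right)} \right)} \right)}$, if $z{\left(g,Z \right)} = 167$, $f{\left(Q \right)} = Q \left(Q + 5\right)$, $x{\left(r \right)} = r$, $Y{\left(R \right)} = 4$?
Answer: $167 + 4 i \sqrt{33} \approx 167.0 + 22.978 i$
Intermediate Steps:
$f{\left(Q \right)} = Q \left(5 + Q\right)$
$b{\left(W \right)} = 2 \sqrt{36 + W}$ ($b{\left(W \right)} = 2 \sqrt{W + 4 \left(5 + 4\right)} = 2 \sqrt{W + 4 \cdot 9} = 2 \sqrt{W + 36} = 2 \sqrt{36 + W}$)
$b{\left(-168 \right)} + z{\left(35,A{\left(x{\left(6 \right)} \right)} \right)} = 2 \sqrt{36 - 168} + 167 = 2 \sqrt{-132} + 167 = 2 \cdot 2 i \sqrt{33} + 167 = 4 i \sqrt{33} + 167 = 167 + 4 i \sqrt{33}$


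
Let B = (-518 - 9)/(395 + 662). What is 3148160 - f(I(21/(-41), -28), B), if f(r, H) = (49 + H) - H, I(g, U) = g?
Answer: 3148111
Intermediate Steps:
B = -527/1057 ≈ -0.49858
f(r, H) = 49
3148160 - f(I(21/(-41), -28), B) = 3148160 - 1*49 = 3148160 - 49 = 3148111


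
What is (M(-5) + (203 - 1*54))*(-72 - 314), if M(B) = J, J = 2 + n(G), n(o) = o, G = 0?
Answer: -58286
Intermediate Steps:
J = 2 (J = 2 + 0 = 2)
M(B) = 2
(M(-5) + (203 - 1*54))*(-72 - 314) = (2 + (203 - 1*54))*(-72 - 314) = (2 + (203 - 54))*(-386) = (2 + 149)*(-386) = 151*(-386) = -58286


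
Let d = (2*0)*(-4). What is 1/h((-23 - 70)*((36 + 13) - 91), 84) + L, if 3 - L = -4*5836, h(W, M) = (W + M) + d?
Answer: 93154531/3990 ≈ 23347.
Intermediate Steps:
d = 0 (d = 0*(-4) = 0)
h(W, M) = M + W (h(W, M) = (W + M) + 0 = (M + W) + 0 = M + W)
L = 23347 (L = 3 - (-4)*5836 = 3 - 1*(-23344) = 3 + 23344 = 23347)
1/h((-23 - 70)*((36 + 13) - 91), 84) + L = 1/(84 + (-23 - 70)*((36 + 13) - 91)) + 23347 = 1/(84 - 93*(49 - 91)) + 23347 = 1/(84 - 93*(-42)) + 23347 = 1/(84 + 3906) + 23347 = 1/3990 + 23347 = 93154531/3990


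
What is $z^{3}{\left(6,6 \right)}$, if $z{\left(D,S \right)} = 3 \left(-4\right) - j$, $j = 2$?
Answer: $-2744$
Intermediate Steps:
$z{\left(D,S \right)} = -14$ ($z{\left(D,S \right)} = 3 \left(-4\right) - 2 = -12 - 2 = -14$)
$z^{3}{\left(6,6 \right)} = \left(-14\right)^{3} = -2744$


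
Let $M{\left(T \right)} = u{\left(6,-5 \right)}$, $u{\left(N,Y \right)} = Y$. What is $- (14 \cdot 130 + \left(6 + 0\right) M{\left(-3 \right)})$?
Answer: $-1790$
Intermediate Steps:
$M{\left(T \right)} = -5$
$- (14 \cdot 130 + \left(6 + 0\right) M{\left(-3 \right)}) = - (14 \cdot 130 + \left(6 + 0\right) \left(-5\right)) = - (1820 + 6 \left(-5\right)) = - (1820 - 30) = \left(-1\right) 1790 = -1790$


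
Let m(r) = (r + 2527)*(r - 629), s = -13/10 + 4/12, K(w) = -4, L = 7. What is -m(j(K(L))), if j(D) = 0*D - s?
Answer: 1428882599/900 ≈ 1.5876e+6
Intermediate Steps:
s = -29/30 (s = -13*⅒ + 4*(1/12) = -13/10 + ⅓ = -29/30 ≈ -0.96667)
j(D) = 29/30 (j(D) = 0*D - 1*(-29/30) = 0 + 29/30 = 29/30)
m(r) = (-629 + r)*(2527 + r) (m(r) = (2527 + r)*(-629 + r) = (-629 + r)*(2527 + r))
-m(j(K(L))) = -(-1589483 + (29/30)² + 1898*(29/30)) = -(-1589483 + 841/900 + 27521/15) = -1*(-1428882599/900) = 1428882599/900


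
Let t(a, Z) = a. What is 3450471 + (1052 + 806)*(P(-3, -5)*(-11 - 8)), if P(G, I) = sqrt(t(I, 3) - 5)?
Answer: 3450471 - 35302*I*sqrt(10) ≈ 3.4505e+6 - 1.1163e+5*I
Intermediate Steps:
P(G, I) = sqrt(-5 + I) (P(G, I) = sqrt(I - 5) = sqrt(-5 + I))
3450471 + (1052 + 806)*(P(-3, -5)*(-11 - 8)) = 3450471 + (1052 + 806)*(sqrt(-5 - 5)*(-11 - 8)) = 3450471 + 1858*(sqrt(-10)*(-19)) = 3450471 + 1858*((I*sqrt(10))*(-19)) = 3450471 + 1858*(-19*I*sqrt(10)) = 3450471 - 35302*I*sqrt(10)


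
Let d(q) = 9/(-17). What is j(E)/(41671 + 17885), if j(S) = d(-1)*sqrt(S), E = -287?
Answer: -3*I*sqrt(287)/337484 ≈ -0.00015059*I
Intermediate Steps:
d(q) = -9/17 (d(q) = 9*(-1/17) = -9/17)
j(S) = -9*sqrt(S)/17
j(E)/(41671 + 17885) = (-9*I*sqrt(287)/17)/(41671 + 17885) = -9*I*sqrt(287)/17/59556 = -9*I*sqrt(287)/17*(1/59556) = -3*I*sqrt(287)/337484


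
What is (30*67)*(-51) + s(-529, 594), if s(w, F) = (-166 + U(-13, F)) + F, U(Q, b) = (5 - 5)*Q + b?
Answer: -101488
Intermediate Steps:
U(Q, b) = b (U(Q, b) = 0*Q + b = 0 + b = b)
s(w, F) = -166 + 2*F (s(w, F) = (-166 + F) + F = -166 + 2*F)
(30*67)*(-51) + s(-529, 594) = (30*67)*(-51) + (-166 + 2*594) = 2010*(-51) + (-166 + 1188) = -102510 + 1022 = -101488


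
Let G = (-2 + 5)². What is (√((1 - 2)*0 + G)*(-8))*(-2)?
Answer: 48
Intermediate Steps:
G = 9 (G = 3² = 9)
(√((1 - 2)*0 + G)*(-8))*(-2) = (√((1 - 2)*0 + 9)*(-8))*(-2) = (√(-1*0 + 9)*(-8))*(-2) = (√(0 + 9)*(-8))*(-2) = (√9*(-8))*(-2) = (3*(-8))*(-2) = -24*(-2) = 48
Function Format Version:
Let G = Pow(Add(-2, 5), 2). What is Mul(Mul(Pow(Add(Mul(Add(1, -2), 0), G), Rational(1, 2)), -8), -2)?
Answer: 48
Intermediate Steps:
G = 9 (G = Pow(3, 2) = 9)
Mul(Mul(Pow(Add(Mul(Add(1, -2), 0), G), Rational(1, 2)), -8), -2) = Mul(Mul(Pow(Add(Mul(Add(1, -2), 0), 9), Rational(1, 2)), -8), -2) = Mul(Mul(Pow(Add(Mul(-1, 0), 9), Rational(1, 2)), -8), -2) = Mul(Mul(Pow(Add(0, 9), Rational(1, 2)), -8), -2) = Mul(Mul(Pow(9, Rational(1, 2)), -8), -2) = Mul(Mul(3, -8), -2) = Mul(-24, -2) = 48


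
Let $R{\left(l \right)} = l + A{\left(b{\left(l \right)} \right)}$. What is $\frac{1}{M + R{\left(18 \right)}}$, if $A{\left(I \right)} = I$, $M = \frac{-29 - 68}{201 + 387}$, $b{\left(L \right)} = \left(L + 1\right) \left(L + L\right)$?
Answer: $\frac{588}{412679} \approx 0.0014248$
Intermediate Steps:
$b{\left(L \right)} = 2 L \left(1 + L\right)$ ($b{\left(L \right)} = \left(1 + L\right) 2 L = 2 L \left(1 + L\right)$)
$M = - \frac{97}{588} \approx -0.16497$
$R{\left(l \right)} = l + 2 l \left(1 + l\right)$
$\frac{1}{M + R{\left(18 \right)}} = \frac{1}{- \frac{97}{588} + 18 \left(3 + 2 \cdot 18\right)} = \frac{1}{- \frac{97}{588} + 18 \left(3 + 36\right)} = \frac{1}{- \frac{97}{588} + 18 \cdot 39} = \frac{1}{- \frac{97}{588} + 702} = \frac{1}{\frac{412679}{588}} = \frac{588}{412679}$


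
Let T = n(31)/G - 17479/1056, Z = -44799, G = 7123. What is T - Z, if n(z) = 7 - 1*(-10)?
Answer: 1801329281/40224 ≈ 44782.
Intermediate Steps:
n(z) = 17 (n(z) = 7 + 10 = 17)
T = -665695/40224 (T = 17/7123 - 17479/1056 = 17*(1/7123) - 17479*1/1056 = 1/419 - 1589/96 = -665695/40224 ≈ -16.550)
T - Z = -665695/40224 - 1*(-44799) = -665695/40224 + 44799 = 1801329281/40224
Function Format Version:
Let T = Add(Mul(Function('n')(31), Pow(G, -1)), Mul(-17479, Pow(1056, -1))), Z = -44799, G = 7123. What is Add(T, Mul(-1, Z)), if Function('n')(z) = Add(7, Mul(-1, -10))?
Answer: Rational(1801329281, 40224) ≈ 44782.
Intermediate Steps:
Function('n')(z) = 17 (Function('n')(z) = Add(7, 10) = 17)
T = Rational(-665695, 40224) (T = Add(Mul(17, Pow(7123, -1)), Mul(-17479, Pow(1056, -1))) = Add(Mul(17, Rational(1, 7123)), Mul(-17479, Rational(1, 1056))) = Add(Rational(1, 419), Rational(-1589, 96)) = Rational(-665695, 40224) ≈ -16.550)
Add(T, Mul(-1, Z)) = Add(Rational(-665695, 40224), Mul(-1, -44799)) = Add(Rational(-665695, 40224), 44799) = Rational(1801329281, 40224)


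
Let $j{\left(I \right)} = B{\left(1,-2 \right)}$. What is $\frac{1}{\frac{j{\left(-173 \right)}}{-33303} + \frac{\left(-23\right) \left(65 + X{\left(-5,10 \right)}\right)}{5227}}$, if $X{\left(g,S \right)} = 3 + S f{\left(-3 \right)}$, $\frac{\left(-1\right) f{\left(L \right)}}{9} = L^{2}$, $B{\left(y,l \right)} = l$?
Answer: $\frac{174074781}{568359452} \approx 0.30628$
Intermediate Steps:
$f{\left(L \right)} = - 9 L^{2}$
$j{\left(I \right)} = -2$
$X{\left(g,S \right)} = 3 - 81 S$ ($X{\left(g,S \right)} = 3 + S \left(- 9 \left(-3\right)^{2}\right) = 3 + S \left(\left(-9\right) 9\right) = 3 + S \left(-81\right) = 3 - 81 S$)
$\frac{1}{\frac{j{\left(-173 \right)}}{-33303} + \frac{\left(-23\right) \left(65 + X{\left(-5,10 \right)}\right)}{5227}} = \frac{1}{- \frac{2}{-33303} + \frac{\left(-23\right) \left(65 + \left(3 - 810\right)\right)}{5227}} = \frac{1}{\left(-2\right) \left(- \frac{1}{33303}\right) + - 23 \left(65 + \left(3 - 810\right)\right) \frac{1}{5227}} = \frac{1}{\frac{2}{33303} + - 23 \left(65 - 807\right) \frac{1}{5227}} = \frac{1}{\frac{2}{33303} + \left(-23\right) \left(-742\right) \frac{1}{5227}} = \frac{1}{\frac{2}{33303} + 17066 \cdot \frac{1}{5227}} = \frac{1}{\frac{2}{33303} + \frac{17066}{5227}} = \frac{1}{\frac{568359452}{174074781}} = \frac{174074781}{568359452}$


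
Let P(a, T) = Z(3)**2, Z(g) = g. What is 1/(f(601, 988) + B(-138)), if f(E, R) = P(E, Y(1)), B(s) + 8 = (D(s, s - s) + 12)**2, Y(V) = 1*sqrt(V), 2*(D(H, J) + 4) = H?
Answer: 1/3722 ≈ 0.00026867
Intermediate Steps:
D(H, J) = -4 + H/2
Y(V) = sqrt(V)
P(a, T) = 9 (P(a, T) = 3**2 = 9)
B(s) = -8 + (8 + s/2)**2 (B(s) = -8 + ((-4 + s/2) + 12)**2 = -8 + (8 + s/2)**2)
f(E, R) = 9
1/(f(601, 988) + B(-138)) = 1/(9 + (-8 + (16 - 138)**2/4)) = 1/(9 + (-8 + (1/4)*(-122)**2)) = 1/(9 + (-8 + (1/4)*14884)) = 1/(9 + (-8 + 3721)) = 1/(9 + 3713) = 1/3722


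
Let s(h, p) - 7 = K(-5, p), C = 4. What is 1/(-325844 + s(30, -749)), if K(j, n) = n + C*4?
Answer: -1/326570 ≈ -3.0621e-6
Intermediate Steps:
K(j, n) = 16 + n (K(j, n) = n + 4*4 = n + 16 = 16 + n)
s(h, p) = 23 + p (s(h, p) = 7 + (16 + p) = 23 + p)
1/(-325844 + s(30, -749)) = 1/(-325844 + (23 - 749)) = 1/(-325844 - 726) = 1/(-326570) = -1/326570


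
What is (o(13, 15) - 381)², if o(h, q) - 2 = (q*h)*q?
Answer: 6482116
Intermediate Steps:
o(h, q) = 2 + h*q² (o(h, q) = 2 + (q*h)*q = 2 + (h*q)*q = 2 + h*q²)
(o(13, 15) - 381)² = ((2 + 13*15²) - 381)² = ((2 + 13*225) - 381)² = ((2 + 2925) - 381)² = (2927 - 381)² = 2546² = 6482116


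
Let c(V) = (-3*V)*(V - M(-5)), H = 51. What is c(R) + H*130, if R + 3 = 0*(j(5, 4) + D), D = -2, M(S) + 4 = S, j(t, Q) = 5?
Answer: 6684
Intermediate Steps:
M(S) = -4 + S
R = -3 (R = -3 + 0*(5 - 2) = -3 + 0*3 = -3 + 0 = -3)
c(V) = -3*V*(9 + V) (c(V) = (-3*V)*(V - (-4 - 5)) = (-3*V)*(V - 1*(-9)) = (-3*V)*(V + 9) = (-3*V)*(9 + V) = -3*V*(9 + V))
c(R) + H*130 = -3*(-3)*(9 - 3) + 51*130 = -3*(-3)*6 + 6630 = 54 + 6630 = 6684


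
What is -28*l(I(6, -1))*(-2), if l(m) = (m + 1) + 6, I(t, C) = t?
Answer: 728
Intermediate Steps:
l(m) = 7 + m (l(m) = (1 + m) + 6 = 7 + m)
-28*l(I(6, -1))*(-2) = -28*(7 + 6)*(-2) = -28*13*(-2) = -364*(-2) = 728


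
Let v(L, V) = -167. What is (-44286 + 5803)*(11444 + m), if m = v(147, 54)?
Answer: -433972791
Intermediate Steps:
m = -167
(-44286 + 5803)*(11444 + m) = (-44286 + 5803)*(11444 - 167) = -38483*11277 = -433972791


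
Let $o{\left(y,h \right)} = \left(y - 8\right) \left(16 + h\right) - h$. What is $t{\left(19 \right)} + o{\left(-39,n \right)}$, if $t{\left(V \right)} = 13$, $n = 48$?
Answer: $-3043$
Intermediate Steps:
$o{\left(y,h \right)} = - h + \left(-8 + y\right) \left(16 + h\right)$ ($o{\left(y,h \right)} = \left(-8 + y\right) \left(16 + h\right) - h = - h + \left(-8 + y\right) \left(16 + h\right)$)
$t{\left(19 \right)} + o{\left(-39,n \right)} = 13 + \left(-128 - 432 + 16 \left(-39\right) + 48 \left(-39\right)\right) = 13 - 3056 = -3043$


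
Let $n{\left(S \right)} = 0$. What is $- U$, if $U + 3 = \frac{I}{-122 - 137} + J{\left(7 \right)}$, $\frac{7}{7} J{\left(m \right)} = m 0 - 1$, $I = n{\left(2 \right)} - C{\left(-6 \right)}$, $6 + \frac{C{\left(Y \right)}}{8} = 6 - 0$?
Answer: $4$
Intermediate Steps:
$C{\left(Y \right)} = 0$ ($C{\left(Y \right)} = -48 + 8 \left(6 - 0\right) = -48 + 8 \left(6 + 0\right) = -48 + 8 \cdot 6 = -48 + 48 = 0$)
$I = 0$ ($I = 0 - 0 = 0 + 0 = 0$)
$J{\left(m \right)} = -1$ ($J{\left(m \right)} = m 0 - 1 = 0 - 1 = -1$)
$U = -4$ ($U = -3 - \left(1 + \frac{0}{-122 - 137}\right) = -3 - \left(1 + \frac{0}{-259}\right) = -3 + \left(0 \left(- \frac{1}{259}\right) - 1\right) = -3 + \left(0 - 1\right) = -3 - 1 = -4$)
$- U = \left(-1\right) \left(-4\right) = 4$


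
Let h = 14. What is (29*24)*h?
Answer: 9744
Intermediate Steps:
(29*24)*h = (29*24)*14 = 696*14 = 9744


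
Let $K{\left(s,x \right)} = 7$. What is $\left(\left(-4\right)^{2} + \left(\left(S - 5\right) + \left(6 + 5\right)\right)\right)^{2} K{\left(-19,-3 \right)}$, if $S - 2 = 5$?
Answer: $5887$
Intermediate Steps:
$S = 7$ ($S = 2 + 5 = 7$)
$\left(\left(-4\right)^{2} + \left(\left(S - 5\right) + \left(6 + 5\right)\right)\right)^{2} K{\left(-19,-3 \right)} = \left(\left(-4\right)^{2} + \left(\left(7 - 5\right) + \left(6 + 5\right)\right)\right)^{2} \cdot 7 = \left(16 + \left(2 + 11\right)\right)^{2} \cdot 7 = \left(16 + 13\right)^{2} \cdot 7 = 29^{2} \cdot 7 = 841 \cdot 7 = 5887$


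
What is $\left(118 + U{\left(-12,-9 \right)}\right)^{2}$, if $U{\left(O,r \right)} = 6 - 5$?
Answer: $14161$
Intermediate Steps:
$U{\left(O,r \right)} = 1$ ($U{\left(O,r \right)} = 6 - 5 = 1$)
$\left(118 + U{\left(-12,-9 \right)}\right)^{2} = \left(118 + 1\right)^{2} = 119^{2} = 14161$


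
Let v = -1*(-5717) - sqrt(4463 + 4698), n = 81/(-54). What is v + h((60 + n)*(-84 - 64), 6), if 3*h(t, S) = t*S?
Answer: -11599 - sqrt(9161) ≈ -11695.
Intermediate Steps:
n = -3/2 (n = 81*(-1/54) = -3/2 ≈ -1.5000)
h(t, S) = S*t/3 (h(t, S) = (t*S)/3 = (S*t)/3 = S*t/3)
v = 5717 - sqrt(9161) ≈ 5621.3
v + h((60 + n)*(-84 - 64), 6) = (5717 - sqrt(9161)) + (1/3)*6*((60 - 3/2)*(-84 - 64)) = (5717 - sqrt(9161)) + (1/3)*6*((117/2)*(-148)) = (5717 - sqrt(9161)) + (1/3)*6*(-8658) = (5717 - sqrt(9161)) - 17316 = -11599 - sqrt(9161)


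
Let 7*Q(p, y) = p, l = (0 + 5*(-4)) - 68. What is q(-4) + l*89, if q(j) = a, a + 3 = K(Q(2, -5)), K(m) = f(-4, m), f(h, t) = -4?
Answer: -7839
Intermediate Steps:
l = -88 (l = (0 - 20) - 68 = -20 - 68 = -88)
Q(p, y) = p/7
K(m) = -4
a = -7 (a = -3 - 4 = -7)
q(j) = -7
q(-4) + l*89 = -7 - 88*89 = -7 - 7832 = -7839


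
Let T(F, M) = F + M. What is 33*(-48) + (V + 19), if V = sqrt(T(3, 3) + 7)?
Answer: -1565 + sqrt(13) ≈ -1561.4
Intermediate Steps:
V = sqrt(13) (V = sqrt((3 + 3) + 7) = sqrt(6 + 7) = sqrt(13) ≈ 3.6056)
33*(-48) + (V + 19) = 33*(-48) + (sqrt(13) + 19) = -1584 + (19 + sqrt(13)) = -1565 + sqrt(13)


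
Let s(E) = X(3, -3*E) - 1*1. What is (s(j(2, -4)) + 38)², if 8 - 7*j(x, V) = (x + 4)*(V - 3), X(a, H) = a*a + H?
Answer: 29584/49 ≈ 603.75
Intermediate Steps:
X(a, H) = H + a² (X(a, H) = a² + H = H + a²)
j(x, V) = 8/7 - (-3 + V)*(4 + x)/7 (j(x, V) = 8/7 - (x + 4)*(V - 3)/7 = 8/7 - (4 + x)*(-3 + V)/7 = 8/7 - (-3 + V)*(4 + x)/7)
s(E) = 8 - 3*E (s(E) = (-3*E + 3²) - 1*1 = (-3*E + 9) - 1 = (9 - 3*E) - 1 = 8 - 3*E)
(s(j(2, -4)) + 38)² = ((8 - 3*(20/7 - 4/7*(-4) + (3/7)*2 - ⅐*(-4)*2)) + 38)² = ((8 - 3*(20/7 + 16/7 + 6/7 + 8/7)) + 38)² = ((8 - 3*50/7) + 38)² = ((8 - 150/7) + 38)² = (-94/7 + 38)² = (172/7)² = 29584/49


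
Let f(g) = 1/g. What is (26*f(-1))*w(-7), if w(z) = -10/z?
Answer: -260/7 ≈ -37.143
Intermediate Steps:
(26*f(-1))*w(-7) = (26/(-1))*(-10/(-7)) = (26*(-1))*(-10*(-⅐)) = -26*10/7 = -260/7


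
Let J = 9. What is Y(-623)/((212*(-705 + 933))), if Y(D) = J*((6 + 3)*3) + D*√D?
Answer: 81/16112 - 623*I*√623/48336 ≈ 0.0050273 - 0.32171*I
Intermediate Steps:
Y(D) = 243 + D^(3/2) (Y(D) = 9*((6 + 3)*3) + D*√D = 9*(9*3) + D^(3/2) = 9*27 + D^(3/2) = 243 + D^(3/2))
Y(-623)/((212*(-705 + 933))) = (243 + (-623)^(3/2))/((212*(-705 + 933))) = (243 - 623*I*√623)/((212*228)) = (243 - 623*I*√623)/48336 = (243 - 623*I*√623)*(1/48336) = 81/16112 - 623*I*√623/48336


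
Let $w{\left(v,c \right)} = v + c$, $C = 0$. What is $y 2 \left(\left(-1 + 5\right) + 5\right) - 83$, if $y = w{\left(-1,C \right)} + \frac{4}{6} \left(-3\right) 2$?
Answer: $-173$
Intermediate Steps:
$w{\left(v,c \right)} = c + v$
$y = -5$ ($y = \left(0 - 1\right) + \frac{4}{6} \left(-3\right) 2 = -1 + 4 \cdot \frac{1}{6} \left(-3\right) 2 = -1 + \frac{2}{3} \left(-3\right) 2 = -1 - 4 = -5$)
$y 2 \left(\left(-1 + 5\right) + 5\right) - 83 = - 5 \cdot 2 \left(\left(-1 + 5\right) + 5\right) - 83 = - 5 \cdot 2 \left(4 + 5\right) - 83 = - 5 \cdot 2 \cdot 9 - 83 = \left(-5\right) 18 - 83 = -90 - 83 = -173$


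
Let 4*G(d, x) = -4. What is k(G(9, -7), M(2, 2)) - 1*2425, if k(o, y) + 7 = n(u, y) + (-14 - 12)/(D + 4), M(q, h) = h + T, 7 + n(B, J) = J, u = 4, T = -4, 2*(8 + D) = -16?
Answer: -14633/6 ≈ -2438.8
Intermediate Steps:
D = -16 (D = -8 + (½)*(-16) = -8 - 8 = -16)
n(B, J) = -7 + J
G(d, x) = -1 (G(d, x) = (¼)*(-4) = -1)
M(q, h) = -4 + h (M(q, h) = h - 4 = -4 + h)
k(o, y) = -71/6 + y (k(o, y) = -7 + ((-7 + y) + (-14 - 12)/(-16 + 4)) = -7 + ((-7 + y) - 26/(-12)) = -7 + ((-7 + y) - 26*(-1/12)) = -7 + ((-7 + y) + 13/6) = -7 + (-29/6 + y) = -71/6 + y)
k(G(9, -7), M(2, 2)) - 1*2425 = (-71/6 + (-4 + 2)) - 1*2425 = (-71/6 - 2) - 2425 = -83/6 - 2425 = -14633/6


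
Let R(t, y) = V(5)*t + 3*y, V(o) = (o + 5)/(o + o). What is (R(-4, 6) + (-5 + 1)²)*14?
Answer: 420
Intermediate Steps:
V(o) = (5 + o)/(2*o) (V(o) = (5 + o)/((2*o)) = (5 + o)*(1/(2*o)) = (5 + o)/(2*o))
R(t, y) = t + 3*y (R(t, y) = ((½)*(5 + 5)/5)*t + 3*y = ((½)*(⅕)*10)*t + 3*y = 1*t + 3*y = t + 3*y)
(R(-4, 6) + (-5 + 1)²)*14 = ((-4 + 3*6) + (-5 + 1)²)*14 = ((-4 + 18) + (-4)²)*14 = (14 + 16)*14 = 30*14 = 420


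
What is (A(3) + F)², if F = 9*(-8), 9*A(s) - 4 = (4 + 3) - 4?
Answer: 410881/81 ≈ 5072.6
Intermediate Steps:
A(s) = 7/9 (A(s) = 4/9 + ((4 + 3) - 4)/9 = 4/9 + (7 - 4)/9 = 4/9 + (⅑)*3 = 4/9 + ⅓ = 7/9)
F = -72
(A(3) + F)² = (7/9 - 72)² = (-641/9)² = 410881/81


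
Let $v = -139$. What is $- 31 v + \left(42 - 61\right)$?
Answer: $4290$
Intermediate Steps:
$- 31 v + \left(42 - 61\right) = \left(-31\right) \left(-139\right) + \left(42 - 61\right) = 4309 - 19 = 4290$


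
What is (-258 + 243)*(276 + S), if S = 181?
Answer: -6855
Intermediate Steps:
(-258 + 243)*(276 + S) = (-258 + 243)*(276 + 181) = -15*457 = -6855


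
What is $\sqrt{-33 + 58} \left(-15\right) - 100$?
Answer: $-175$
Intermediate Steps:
$\sqrt{-33 + 58} \left(-15\right) - 100 = \sqrt{25} \left(-15\right) - 100 = 5 \left(-15\right) - 100 = -75 - 100 = -175$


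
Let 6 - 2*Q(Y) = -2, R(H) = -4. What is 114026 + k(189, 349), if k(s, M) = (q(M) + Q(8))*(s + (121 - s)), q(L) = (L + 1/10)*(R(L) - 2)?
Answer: -694683/5 ≈ -1.3894e+5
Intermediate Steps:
Q(Y) = 4 (Q(Y) = 3 - 1/2*(-2) = 3 + 1 = 4)
q(L) = -3/5 - 6*L (q(L) = (L + 1/10)*(-4 - 2) = (L + 1/10)*(-6) = (1/10 + L)*(-6) = -3/5 - 6*L)
k(s, M) = 2057/5 - 726*M (k(s, M) = ((-3/5 - 6*M) + 4)*(s + (121 - s)) = (17/5 - 6*M)*121 = 2057/5 - 726*M)
114026 + k(189, 349) = 114026 + (2057/5 - 726*349) = 114026 + (2057/5 - 253374) = 114026 - 1264813/5 = -694683/5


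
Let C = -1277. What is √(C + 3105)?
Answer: 2*√457 ≈ 42.755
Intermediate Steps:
√(C + 3105) = √(-1277 + 3105) = √1828 = 2*√457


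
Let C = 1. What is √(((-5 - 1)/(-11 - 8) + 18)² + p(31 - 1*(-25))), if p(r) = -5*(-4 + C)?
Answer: √126519/19 ≈ 18.721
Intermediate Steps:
p(r) = 15 (p(r) = -5*(-4 + 1) = -5*(-3) = 15)
√(((-5 - 1)/(-11 - 8) + 18)² + p(31 - 1*(-25))) = √(((-5 - 1)/(-11 - 8) + 18)² + 15) = √((-6/(-19) + 18)² + 15) = √((-6*(-1/19) + 18)² + 15) = √((6/19 + 18)² + 15) = √((348/19)² + 15) = √(121104/361 + 15) = √(126519/361) = √126519/19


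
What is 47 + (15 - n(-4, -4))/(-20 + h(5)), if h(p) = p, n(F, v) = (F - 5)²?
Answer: 257/5 ≈ 51.400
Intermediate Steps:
n(F, v) = (-5 + F)²
47 + (15 - n(-4, -4))/(-20 + h(5)) = 47 + (15 - (-5 - 4)²)/(-20 + 5) = 47 + (15 - 1*(-9)²)/(-15) = 47 + (15 - 1*81)*(-1/15) = 47 + (15 - 81)*(-1/15) = 47 - 66*(-1/15) = 47 + 22/5 = 257/5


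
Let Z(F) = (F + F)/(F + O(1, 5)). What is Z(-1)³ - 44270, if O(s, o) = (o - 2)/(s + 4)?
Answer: -44145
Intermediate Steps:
O(s, o) = (-2 + o)/(4 + s)
Z(F) = 2*F/(⅗ + F) (Z(F) = (F + F)/(F + (-2 + 5)/(4 + 1)) = (2*F)/(F + 3/5) = (2*F)/(F + (⅕)*3) = (2*F)/(F + ⅗) = (2*F)/(⅗ + F) = 2*F/(⅗ + F))
Z(-1)³ - 44270 = (10*(-1)/(3 + 5*(-1)))³ - 44270 = (10*(-1)/(3 - 5))³ - 44270 = (10*(-1)/(-2))³ - 44270 = (10*(-1)*(-½))³ - 44270 = 5³ - 44270 = 125 - 44270 = -44145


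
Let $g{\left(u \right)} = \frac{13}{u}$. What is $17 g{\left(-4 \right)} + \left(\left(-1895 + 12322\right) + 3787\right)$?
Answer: $\frac{56635}{4} \approx 14159.0$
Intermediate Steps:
$17 g{\left(-4 \right)} + \left(\left(-1895 + 12322\right) + 3787\right) = 17 \frac{13}{-4} + \left(\left(-1895 + 12322\right) + 3787\right) = 17 \cdot 13 \left(- \frac{1}{4}\right) + \left(10427 + 3787\right) = 17 \left(- \frac{13}{4}\right) + 14214 = - \frac{221}{4} + 14214 = \frac{56635}{4}$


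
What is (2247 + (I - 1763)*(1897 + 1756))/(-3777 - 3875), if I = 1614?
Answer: 271025/3826 ≈ 70.838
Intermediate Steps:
(2247 + (I - 1763)*(1897 + 1756))/(-3777 - 3875) = (2247 + (1614 - 1763)*(1897 + 1756))/(-3777 - 3875) = (2247 - 149*3653)/(-7652) = (2247 - 544297)*(-1/7652) = -542050*(-1/7652) = 271025/3826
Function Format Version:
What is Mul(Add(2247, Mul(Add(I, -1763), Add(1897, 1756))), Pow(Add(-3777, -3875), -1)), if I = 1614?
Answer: Rational(271025, 3826) ≈ 70.838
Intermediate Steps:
Mul(Add(2247, Mul(Add(I, -1763), Add(1897, 1756))), Pow(Add(-3777, -3875), -1)) = Mul(Add(2247, Mul(Add(1614, -1763), Add(1897, 1756))), Pow(Add(-3777, -3875), -1)) = Mul(Add(2247, Mul(-149, 3653)), Pow(-7652, -1)) = Mul(Add(2247, -544297), Rational(-1, 7652)) = Mul(-542050, Rational(-1, 7652)) = Rational(271025, 3826)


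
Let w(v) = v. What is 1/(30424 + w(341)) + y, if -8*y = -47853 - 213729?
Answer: 4023785119/123060 ≈ 32698.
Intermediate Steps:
y = 130791/4 (y = -(-47853 - 213729)/8 = -⅛*(-261582) = 130791/4 ≈ 32698.)
1/(30424 + w(341)) + y = 1/(30424 + 341) + 130791/4 = 1/30765 + 130791/4 = 4023785119/123060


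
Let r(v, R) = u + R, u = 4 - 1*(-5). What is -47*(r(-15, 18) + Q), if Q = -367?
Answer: 15980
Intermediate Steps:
u = 9 (u = 4 + 5 = 9)
r(v, R) = 9 + R
-47*(r(-15, 18) + Q) = -47*((9 + 18) - 367) = -47*(27 - 367) = -47*(-340) = 15980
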